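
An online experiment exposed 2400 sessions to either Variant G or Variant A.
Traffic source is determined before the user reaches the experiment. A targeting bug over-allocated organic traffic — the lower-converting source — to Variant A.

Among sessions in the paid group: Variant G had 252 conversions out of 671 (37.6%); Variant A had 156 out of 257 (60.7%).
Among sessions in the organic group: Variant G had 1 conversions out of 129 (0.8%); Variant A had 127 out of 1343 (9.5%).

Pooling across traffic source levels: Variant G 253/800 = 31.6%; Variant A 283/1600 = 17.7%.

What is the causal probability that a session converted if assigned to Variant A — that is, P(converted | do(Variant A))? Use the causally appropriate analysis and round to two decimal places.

The stratified and pooled comparisons disagree (Variant A wins within each traffic source; Variant G wins overall), so the answer turns on the causal role of traffic source.
Traffic source satisfies the back-door criterion: it is not a descendant of the variant, and it blocks the spurious path from variant to outcome. Adjusting for it (i.e., using the within-traffic source rates) gives the causal effect.
Standardising Variant A to the population traffic source mix: 0.387·156/257 + 0.613·127/1343 = 0.293.

0.29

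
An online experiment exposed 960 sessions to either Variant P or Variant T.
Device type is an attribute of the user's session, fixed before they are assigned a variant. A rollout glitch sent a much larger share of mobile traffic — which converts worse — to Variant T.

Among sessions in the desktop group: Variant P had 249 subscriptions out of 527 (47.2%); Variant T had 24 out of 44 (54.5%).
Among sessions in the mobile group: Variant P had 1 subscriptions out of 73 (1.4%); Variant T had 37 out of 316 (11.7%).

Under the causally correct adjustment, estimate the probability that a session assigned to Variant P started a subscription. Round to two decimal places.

0.29

The stratified and pooled comparisons disagree (Variant T wins within each device type; Variant P wins overall), so the answer turns on the causal role of device type.
Device type is set before the variant has any effect — it is not caused by the variant — and it independently drives the outcome. That makes it a confounder, so the causal comparison is within device type levels.
Standardising Variant P to the population device type mix: 0.595·249/527 + 0.405·1/73 = 0.287.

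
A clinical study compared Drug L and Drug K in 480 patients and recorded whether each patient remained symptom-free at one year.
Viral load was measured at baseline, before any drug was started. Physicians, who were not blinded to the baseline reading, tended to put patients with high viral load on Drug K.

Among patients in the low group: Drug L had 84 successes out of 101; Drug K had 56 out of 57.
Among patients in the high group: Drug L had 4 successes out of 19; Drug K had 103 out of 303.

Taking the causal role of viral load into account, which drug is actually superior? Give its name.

The stratified and pooled comparisons disagree (Drug K wins within each viral load; Drug L wins overall), so the answer turns on the causal role of viral load.
Viral load satisfies the back-door criterion: it is not a descendant of the drug, and it blocks the spurious path from drug to outcome. Adjusting for it (i.e., using the within-viral load rates) gives the causal effect.
Within each level — low: 83.2% vs 98.2%; high: 21.1% vs 34.0% — Drug K is higher every time.

Drug K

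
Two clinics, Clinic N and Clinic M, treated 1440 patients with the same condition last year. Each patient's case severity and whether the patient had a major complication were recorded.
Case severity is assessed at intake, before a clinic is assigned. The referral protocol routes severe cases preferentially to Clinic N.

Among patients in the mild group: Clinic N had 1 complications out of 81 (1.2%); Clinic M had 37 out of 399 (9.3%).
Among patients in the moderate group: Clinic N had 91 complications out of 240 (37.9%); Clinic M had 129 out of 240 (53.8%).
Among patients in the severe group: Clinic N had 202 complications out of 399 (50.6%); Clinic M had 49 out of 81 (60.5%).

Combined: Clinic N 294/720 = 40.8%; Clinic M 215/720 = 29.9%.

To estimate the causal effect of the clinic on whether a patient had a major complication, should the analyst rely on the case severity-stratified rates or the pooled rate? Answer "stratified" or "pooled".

stratified

The imbalance in case severity arose from how patients were allocated, not from anything the clinic did; and case severity independently affects the outcome. The pooled gap is confounded — condition on case severity.
Within each level — mild: 1.2% vs 9.3%; moderate: 37.9% vs 53.8%; severe: 50.6% vs 60.5% — Clinic N is lower every time.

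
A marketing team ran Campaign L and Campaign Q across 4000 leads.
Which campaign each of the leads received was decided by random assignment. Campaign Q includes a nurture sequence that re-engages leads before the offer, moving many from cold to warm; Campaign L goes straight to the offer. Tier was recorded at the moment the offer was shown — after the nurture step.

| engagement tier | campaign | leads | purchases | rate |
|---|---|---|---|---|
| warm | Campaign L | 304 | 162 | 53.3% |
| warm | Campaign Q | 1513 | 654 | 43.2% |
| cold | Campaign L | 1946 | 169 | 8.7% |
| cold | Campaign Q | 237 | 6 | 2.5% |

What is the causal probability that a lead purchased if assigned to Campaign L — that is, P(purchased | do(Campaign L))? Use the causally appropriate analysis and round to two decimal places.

The engagement tier-specific comparison favours Campaign L throughout, but the pooled figures favour Campaign Q. The question is whether to condition on engagement tier.
Engagement tier lies on the pathway campaign → engagement tier → outcome, so adjusting for it blocks the indirect effect. For the total causal effect of campaign, use the unadjusted pooled rates.
So P(outcome | do(Campaign L)) is just the pooled rate for Campaign L: 331/2250 = 0.147.

0.15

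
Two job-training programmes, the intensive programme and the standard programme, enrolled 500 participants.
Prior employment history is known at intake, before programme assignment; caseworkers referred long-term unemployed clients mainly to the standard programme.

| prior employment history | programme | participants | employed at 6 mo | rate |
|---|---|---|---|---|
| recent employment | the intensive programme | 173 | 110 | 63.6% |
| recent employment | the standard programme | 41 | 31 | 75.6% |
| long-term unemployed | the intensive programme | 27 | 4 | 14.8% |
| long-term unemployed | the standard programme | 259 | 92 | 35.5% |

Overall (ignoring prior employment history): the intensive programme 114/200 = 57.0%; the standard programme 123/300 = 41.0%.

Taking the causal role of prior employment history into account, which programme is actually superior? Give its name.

the standard programme

Prior employment history differs across programmes for reasons unrelated to any effect of the programme itself, and it separately predicts the outcome — a classic confounder. We must compare within prior employment history levels.
Within each level — recent employment: 63.6% vs 75.6%; long-term unemployed: 14.8% vs 35.5% — the standard programme is higher every time.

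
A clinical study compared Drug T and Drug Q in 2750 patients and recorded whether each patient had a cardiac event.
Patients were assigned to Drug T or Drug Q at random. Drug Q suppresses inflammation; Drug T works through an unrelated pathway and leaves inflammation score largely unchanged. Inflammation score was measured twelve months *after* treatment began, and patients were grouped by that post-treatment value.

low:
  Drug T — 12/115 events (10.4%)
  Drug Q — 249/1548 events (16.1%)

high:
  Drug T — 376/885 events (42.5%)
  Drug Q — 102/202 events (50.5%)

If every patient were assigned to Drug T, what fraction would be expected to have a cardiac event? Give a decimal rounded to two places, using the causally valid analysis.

The stratified and pooled comparisons disagree (Drug T wins within each inflammation score; Drug Q wins overall), so the answer turns on the causal role of inflammation score.
Inflammation score is downstream of the drug. One should not condition on a consequence of treatment, so the overall rates are the right comparison.
So P(outcome | do(Drug T)) is just the pooled rate for Drug T: 388/1000 = 0.388.

0.39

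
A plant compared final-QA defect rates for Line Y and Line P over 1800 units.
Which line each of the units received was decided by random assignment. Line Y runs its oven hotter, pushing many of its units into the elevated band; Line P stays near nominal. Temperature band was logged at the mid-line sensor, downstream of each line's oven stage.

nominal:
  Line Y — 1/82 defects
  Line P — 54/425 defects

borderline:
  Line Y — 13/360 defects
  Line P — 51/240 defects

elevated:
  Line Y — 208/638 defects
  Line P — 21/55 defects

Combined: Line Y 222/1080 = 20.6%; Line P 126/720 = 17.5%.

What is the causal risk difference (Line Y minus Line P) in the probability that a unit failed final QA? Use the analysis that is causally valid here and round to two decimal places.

Line Y is lower inside every in-process temperature band stratum but Line P is lower in aggregate. Whether to stratify depends on how in-process temperature band relates to the line.
In-process temperature band lies on the pathway line → in-process temperature band → outcome, so adjusting for it blocks the indirect effect. For the total causal effect of line, use the unadjusted pooled rates.
The causal difference is the pooled difference: 0.206 − 0.175 = +0.031.

+0.03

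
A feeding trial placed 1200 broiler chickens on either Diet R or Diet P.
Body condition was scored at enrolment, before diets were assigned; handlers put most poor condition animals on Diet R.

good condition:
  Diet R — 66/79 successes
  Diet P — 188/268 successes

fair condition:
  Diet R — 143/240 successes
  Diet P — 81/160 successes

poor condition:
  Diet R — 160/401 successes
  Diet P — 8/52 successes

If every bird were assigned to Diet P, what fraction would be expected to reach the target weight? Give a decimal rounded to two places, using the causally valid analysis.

0.43

The starting body condition-specific comparison favours Diet R throughout, but the pooled figures favour Diet P. The question is whether to condition on starting body condition.
Starting body condition is set before the diet has any effect — it is not caused by the diet — and it independently drives the outcome. That makes it a confounder, so the causal comparison is within starting body condition levels.
Standardising Diet P to the population starting body condition mix: 0.289·188/268 + 0.333·81/160 + 0.378·8/52 = 0.430.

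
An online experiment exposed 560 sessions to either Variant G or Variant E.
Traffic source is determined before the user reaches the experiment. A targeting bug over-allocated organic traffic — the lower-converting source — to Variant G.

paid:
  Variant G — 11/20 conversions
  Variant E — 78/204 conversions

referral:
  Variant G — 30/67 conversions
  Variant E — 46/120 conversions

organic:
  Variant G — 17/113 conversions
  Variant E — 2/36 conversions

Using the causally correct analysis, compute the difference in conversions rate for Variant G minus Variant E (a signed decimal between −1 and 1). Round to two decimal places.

Variant G is higher inside every traffic source stratum but Variant E is higher in aggregate. Whether to stratify depends on how traffic source relates to the variant.
Traffic source satisfies the back-door criterion: it is not a descendant of the variant, and it blocks the spurious path from variant to outcome. Adjusting for it (i.e., using the within-traffic source rates) gives the causal effect.
Adjusting over the population distribution of traffic source: 0.400·(0.550−0.382) + 0.334·(0.448−0.383) + 0.266·(0.150−0.056) = +0.114.

+0.11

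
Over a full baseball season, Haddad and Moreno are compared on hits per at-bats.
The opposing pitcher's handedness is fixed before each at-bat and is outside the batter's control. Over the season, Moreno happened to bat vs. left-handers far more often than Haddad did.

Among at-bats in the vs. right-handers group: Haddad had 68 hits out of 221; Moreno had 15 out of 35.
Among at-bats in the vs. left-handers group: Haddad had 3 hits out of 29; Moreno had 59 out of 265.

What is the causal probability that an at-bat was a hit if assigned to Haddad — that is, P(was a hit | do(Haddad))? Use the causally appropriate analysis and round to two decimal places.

0.20

Pitcher handedness differs across players for reasons unrelated to any effect of the player itself, and it separately predicts the outcome — a classic confounder. We must compare within pitcher handedness levels.
Standardising Haddad to the population pitcher handedness mix: 0.465·68/221 + 0.535·3/29 = 0.199.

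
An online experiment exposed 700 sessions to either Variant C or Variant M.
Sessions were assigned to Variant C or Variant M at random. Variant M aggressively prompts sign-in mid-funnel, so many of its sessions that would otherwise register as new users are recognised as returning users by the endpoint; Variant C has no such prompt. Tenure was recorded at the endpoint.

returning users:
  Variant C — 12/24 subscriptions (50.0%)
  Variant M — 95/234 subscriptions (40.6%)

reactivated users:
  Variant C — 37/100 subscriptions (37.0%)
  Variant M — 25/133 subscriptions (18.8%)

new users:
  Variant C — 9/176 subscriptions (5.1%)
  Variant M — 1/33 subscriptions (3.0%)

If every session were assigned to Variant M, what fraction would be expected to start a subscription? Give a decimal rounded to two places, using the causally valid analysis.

0.30

The user tenure-specific comparison favours Variant C throughout, but the pooled figures favour Variant M. The question is whether to condition on user tenure.
Because the variant influences user tenure, user tenure is a post-treatment mediator, not a confounder. Stratifying on it would bias the estimate; the causal effect is the crude pooled difference.
So P(outcome | do(Variant M)) is just the pooled rate for Variant M: 121/400 = 0.302.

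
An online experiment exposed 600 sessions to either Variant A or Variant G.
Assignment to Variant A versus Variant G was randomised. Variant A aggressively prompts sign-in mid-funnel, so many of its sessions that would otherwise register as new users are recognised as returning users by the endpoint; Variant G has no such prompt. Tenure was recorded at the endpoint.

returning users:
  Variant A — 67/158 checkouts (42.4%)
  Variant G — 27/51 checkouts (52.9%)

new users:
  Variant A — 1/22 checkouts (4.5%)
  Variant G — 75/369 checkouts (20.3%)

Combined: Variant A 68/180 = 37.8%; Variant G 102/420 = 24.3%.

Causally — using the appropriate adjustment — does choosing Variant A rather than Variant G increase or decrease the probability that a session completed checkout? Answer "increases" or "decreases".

User tenure is downstream of the variant. One should not condition on a consequence of treatment, so the overall rates are the right comparison.
Pooled: Variant A 37.8% vs Variant G 24.3%; Variant A is higher overall.

increases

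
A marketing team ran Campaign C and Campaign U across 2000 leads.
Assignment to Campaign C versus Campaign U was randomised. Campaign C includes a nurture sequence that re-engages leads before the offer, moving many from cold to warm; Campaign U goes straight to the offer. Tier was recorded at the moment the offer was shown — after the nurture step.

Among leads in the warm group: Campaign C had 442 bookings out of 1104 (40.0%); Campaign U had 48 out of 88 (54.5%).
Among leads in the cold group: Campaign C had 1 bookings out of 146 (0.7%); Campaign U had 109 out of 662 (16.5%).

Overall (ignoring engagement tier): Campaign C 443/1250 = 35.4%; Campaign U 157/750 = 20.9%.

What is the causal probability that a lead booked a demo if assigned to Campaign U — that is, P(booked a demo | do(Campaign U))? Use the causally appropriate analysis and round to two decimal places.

0.21

Engagement tier is downstream of the campaign. One should not condition on a consequence of treatment, so the overall rates are the right comparison.
So P(outcome | do(Campaign U)) is just the pooled rate for Campaign U: 157/750 = 0.209.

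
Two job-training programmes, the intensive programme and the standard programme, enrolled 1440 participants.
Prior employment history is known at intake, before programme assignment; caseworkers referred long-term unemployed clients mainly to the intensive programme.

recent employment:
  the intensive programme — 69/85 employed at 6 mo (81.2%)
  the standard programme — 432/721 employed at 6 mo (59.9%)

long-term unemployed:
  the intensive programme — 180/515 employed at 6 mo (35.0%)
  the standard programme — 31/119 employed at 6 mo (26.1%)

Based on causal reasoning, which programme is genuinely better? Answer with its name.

Within every prior employment history level the intensive programme has the higher rate, yet pooled the standard programme does — Simpson's reversal.
Since prior employment history is a pre-existing factor (not a product of the programme) and it affects the outcome on its own, it is a confounder. The stratified rates, not the pooled rate, identify the causal effect.
Within each level — recent employment: 81.2% vs 59.9%; long-term unemployed: 35.0% vs 26.1% — the intensive programme is higher every time.

the intensive programme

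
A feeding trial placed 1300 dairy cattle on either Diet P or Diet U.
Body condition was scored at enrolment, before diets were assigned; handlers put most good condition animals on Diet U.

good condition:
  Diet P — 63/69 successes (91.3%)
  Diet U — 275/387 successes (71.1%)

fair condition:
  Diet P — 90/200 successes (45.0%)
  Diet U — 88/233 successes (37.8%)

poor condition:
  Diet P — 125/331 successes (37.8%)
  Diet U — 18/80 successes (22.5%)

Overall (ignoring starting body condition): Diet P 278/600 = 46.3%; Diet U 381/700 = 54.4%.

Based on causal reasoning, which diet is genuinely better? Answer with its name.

Here starting body condition is a common cause — it drives both which diet a case falls under and the outcome. The crude comparison mixes populations; the stratum-specific rates are the causally relevant ones.
Within each level — good condition: 91.3% vs 71.1%; fair condition: 45.0% vs 37.8%; poor condition: 37.8% vs 22.5% — Diet P is higher every time.

Diet P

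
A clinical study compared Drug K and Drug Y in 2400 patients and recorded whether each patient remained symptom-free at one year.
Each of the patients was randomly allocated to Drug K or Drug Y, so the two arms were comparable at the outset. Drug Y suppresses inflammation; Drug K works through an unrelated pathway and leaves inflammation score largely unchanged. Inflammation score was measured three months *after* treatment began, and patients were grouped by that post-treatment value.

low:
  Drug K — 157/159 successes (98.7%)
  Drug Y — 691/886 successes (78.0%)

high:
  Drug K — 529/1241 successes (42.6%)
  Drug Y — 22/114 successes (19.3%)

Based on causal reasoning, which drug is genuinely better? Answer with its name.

Drug Y

Inflammation score here is a post-treatment variable shaped by the drug; conditioning on it would introduce bias rather than remove it. The overall comparison is the causal one.
Pooled: Drug K 49.0% vs Drug Y 71.3%; Drug Y is higher overall.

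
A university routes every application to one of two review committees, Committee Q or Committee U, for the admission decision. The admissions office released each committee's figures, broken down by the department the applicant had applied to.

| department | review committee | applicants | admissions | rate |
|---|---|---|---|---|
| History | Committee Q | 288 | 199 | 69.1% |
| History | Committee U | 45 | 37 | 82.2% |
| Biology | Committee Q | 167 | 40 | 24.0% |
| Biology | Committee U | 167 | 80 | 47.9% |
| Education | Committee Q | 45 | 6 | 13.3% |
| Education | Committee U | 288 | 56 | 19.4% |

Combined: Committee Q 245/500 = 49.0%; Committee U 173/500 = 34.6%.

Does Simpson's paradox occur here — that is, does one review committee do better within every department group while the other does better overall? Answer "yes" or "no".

Within each department level (History 69.1% vs 82.2%; Biology 24.0% vs 47.9%; Education 13.3% vs 19.4%), Committee U has the higher rate every time. Pooled: 49.0% vs 34.6% — Committee Q has the higher rate overall. The two comparisons disagree.

yes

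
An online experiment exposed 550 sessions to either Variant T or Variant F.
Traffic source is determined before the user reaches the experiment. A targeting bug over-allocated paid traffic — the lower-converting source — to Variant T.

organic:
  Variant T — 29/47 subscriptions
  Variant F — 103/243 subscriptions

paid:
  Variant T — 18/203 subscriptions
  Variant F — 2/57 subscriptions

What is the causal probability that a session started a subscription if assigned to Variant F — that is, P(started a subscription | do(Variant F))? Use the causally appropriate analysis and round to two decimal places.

The stratified and pooled comparisons disagree (Variant T wins within each traffic source; Variant F wins overall), so the answer turns on the causal role of traffic source.
Traffic source satisfies the back-door criterion: it is not a descendant of the variant, and it blocks the spurious path from variant to outcome. Adjusting for it (i.e., using the within-traffic source rates) gives the causal effect.
Standardising Variant F to the population traffic source mix: 0.527·103/243 + 0.473·2/57 = 0.240.

0.24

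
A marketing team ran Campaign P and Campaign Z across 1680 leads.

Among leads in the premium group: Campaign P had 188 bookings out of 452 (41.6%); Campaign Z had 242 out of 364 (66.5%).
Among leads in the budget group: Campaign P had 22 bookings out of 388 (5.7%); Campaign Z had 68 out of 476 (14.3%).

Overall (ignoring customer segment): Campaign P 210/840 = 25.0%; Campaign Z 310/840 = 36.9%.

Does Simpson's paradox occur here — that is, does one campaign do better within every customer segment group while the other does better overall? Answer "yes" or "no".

Within each customer segment level (premium 41.6% vs 66.5%; budget 5.7% vs 14.3%), Campaign Z has the higher rate every time. Pooled: 25.0% vs 36.9% — Campaign Z has the higher rate overall. They agree.

no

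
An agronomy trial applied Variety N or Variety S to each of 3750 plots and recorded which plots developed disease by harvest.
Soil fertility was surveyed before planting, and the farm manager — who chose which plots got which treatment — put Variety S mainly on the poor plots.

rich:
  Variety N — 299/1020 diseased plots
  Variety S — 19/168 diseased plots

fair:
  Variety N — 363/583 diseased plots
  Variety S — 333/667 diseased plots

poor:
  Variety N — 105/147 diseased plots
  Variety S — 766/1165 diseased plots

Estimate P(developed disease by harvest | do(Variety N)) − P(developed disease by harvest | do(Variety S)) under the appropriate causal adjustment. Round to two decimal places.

+0.12

Soil fertility differs across varietys for reasons unrelated to any effect of the variety itself, and it separately predicts the outcome — a classic confounder. We must compare within soil fertility levels.
Adjusting over the population distribution of soil fertility: 0.317·(0.293−0.113) + 0.333·(0.623−0.499) + 0.350·(0.714−0.658) = +0.118.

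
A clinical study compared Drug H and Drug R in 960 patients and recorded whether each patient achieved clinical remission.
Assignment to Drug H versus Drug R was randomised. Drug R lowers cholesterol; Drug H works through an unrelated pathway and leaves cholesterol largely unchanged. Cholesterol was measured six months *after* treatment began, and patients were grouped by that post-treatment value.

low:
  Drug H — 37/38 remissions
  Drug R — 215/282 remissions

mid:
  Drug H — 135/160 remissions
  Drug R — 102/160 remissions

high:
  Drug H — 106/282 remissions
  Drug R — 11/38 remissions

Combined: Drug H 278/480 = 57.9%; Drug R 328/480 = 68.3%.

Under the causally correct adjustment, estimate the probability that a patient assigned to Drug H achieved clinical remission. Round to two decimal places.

0.58

The cholesterol-specific comparison favours Drug H throughout, but the pooled figures favour Drug R. The question is whether to condition on cholesterol.
Cholesterol lies on the pathway drug → cholesterol → outcome, so adjusting for it blocks the indirect effect. For the total causal effect of drug, use the unadjusted pooled rates.
So P(outcome | do(Drug H)) is just the pooled rate for Drug H: 278/480 = 0.579.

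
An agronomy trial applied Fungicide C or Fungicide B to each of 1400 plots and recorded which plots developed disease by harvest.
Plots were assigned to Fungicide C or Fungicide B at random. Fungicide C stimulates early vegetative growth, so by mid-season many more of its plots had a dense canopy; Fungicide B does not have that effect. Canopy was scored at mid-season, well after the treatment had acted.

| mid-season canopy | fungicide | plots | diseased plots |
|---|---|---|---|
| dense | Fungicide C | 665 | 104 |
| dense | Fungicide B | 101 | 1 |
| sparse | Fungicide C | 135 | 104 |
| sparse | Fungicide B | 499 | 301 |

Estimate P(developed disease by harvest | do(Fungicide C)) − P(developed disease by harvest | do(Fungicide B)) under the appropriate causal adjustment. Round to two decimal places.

-0.24

Fungicide B is lower inside every mid-season canopy stratum but Fungicide C is lower in aggregate. Whether to stratify depends on how mid-season canopy relates to the fungicide.
Mid-season canopy here is a post-treatment variable shaped by the fungicide; conditioning on it would introduce bias rather than remove it. The overall comparison is the causal one.
The causal difference is the pooled difference: 0.260 − 0.503 = -0.243.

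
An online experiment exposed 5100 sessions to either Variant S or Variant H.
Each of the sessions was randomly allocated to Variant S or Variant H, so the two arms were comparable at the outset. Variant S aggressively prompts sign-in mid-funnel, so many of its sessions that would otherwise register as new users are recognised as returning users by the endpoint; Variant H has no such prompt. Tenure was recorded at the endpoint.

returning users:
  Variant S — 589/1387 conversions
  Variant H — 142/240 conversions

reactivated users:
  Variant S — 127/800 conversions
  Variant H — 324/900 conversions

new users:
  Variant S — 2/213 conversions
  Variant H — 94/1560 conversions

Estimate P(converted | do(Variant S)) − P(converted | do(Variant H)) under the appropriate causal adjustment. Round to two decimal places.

The user tenure-specific comparison favours Variant H throughout, but the pooled figures favour Variant S. The question is whether to condition on user tenure.
The distribution of user tenure is itself part of what the variant does — it is an intermediate outcome. Holding it fixed would remove that part of the effect; the total effect is the pooled difference.
The causal difference is the pooled difference: 0.299 − 0.207 = +0.092.

+0.09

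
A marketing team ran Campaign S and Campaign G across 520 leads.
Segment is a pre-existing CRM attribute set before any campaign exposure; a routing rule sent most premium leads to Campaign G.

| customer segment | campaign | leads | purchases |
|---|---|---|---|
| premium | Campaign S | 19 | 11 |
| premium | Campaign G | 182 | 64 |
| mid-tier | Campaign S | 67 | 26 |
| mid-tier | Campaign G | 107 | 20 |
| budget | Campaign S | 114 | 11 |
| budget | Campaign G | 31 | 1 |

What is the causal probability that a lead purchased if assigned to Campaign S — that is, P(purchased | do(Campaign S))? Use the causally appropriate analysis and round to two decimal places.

Within every customer segment level Campaign S has the higher rate, yet pooled Campaign G does — Simpson's reversal.
Nothing the campaign does changes customer segment; the imbalance is an allocation artefact. With customer segment also predicting the outcome, the pooled figure is confounded, and the within-stratum comparison is the causal one.
Standardising Campaign S to the population customer segment mix: 0.387·11/19 + 0.335·26/67 + 0.279·11/114 = 0.381.

0.38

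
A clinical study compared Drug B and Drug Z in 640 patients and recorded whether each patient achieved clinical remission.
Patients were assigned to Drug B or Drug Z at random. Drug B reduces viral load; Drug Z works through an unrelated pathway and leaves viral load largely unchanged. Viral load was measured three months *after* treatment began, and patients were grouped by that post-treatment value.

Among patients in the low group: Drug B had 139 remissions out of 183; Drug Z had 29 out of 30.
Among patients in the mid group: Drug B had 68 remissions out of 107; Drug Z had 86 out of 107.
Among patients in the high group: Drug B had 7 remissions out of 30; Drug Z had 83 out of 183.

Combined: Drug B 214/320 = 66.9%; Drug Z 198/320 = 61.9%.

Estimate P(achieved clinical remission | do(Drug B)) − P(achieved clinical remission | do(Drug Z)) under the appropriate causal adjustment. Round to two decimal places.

Because the drug influences viral load, viral load is a post-treatment mediator, not a confounder. Stratifying on it would bias the estimate; the causal effect is the crude pooled difference.
The causal difference is the pooled difference: 0.669 − 0.619 = +0.050.

+0.05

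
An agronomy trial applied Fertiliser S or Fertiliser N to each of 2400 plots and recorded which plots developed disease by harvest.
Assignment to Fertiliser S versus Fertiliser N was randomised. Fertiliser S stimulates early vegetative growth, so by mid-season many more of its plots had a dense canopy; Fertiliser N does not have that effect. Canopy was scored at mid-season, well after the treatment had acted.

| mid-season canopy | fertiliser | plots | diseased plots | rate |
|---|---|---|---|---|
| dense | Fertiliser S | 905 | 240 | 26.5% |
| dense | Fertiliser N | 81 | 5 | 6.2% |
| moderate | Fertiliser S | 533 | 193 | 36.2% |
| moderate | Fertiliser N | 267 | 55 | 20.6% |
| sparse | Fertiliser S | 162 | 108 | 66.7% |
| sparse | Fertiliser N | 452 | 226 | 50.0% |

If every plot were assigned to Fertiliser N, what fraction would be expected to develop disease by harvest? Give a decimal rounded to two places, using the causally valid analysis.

The stratified and pooled comparisons disagree (Fertiliser N wins within each mid-season canopy; Fertiliser S wins overall), so the answer turns on the causal role of mid-season canopy.
Because the fertiliser influences mid-season canopy, mid-season canopy is a post-treatment mediator, not a confounder. Stratifying on it would bias the estimate; the causal effect is the crude pooled difference.
So P(outcome | do(Fertiliser N)) is just the pooled rate for Fertiliser N: 286/800 = 0.357.

0.36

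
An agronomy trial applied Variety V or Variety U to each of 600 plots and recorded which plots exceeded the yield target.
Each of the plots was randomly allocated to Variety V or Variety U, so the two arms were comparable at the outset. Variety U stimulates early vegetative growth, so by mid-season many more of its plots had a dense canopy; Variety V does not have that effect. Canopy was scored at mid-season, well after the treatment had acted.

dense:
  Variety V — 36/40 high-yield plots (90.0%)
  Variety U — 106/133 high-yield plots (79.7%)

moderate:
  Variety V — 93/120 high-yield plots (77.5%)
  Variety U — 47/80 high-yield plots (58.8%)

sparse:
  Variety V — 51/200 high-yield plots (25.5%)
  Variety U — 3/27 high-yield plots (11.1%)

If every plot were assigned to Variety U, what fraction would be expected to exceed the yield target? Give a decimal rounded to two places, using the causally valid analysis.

Mid-season canopy here is a post-treatment variable shaped by the variety; conditioning on it would introduce bias rather than remove it. The overall comparison is the causal one.
So P(outcome | do(Variety U)) is just the pooled rate for Variety U: 156/240 = 0.650.

0.65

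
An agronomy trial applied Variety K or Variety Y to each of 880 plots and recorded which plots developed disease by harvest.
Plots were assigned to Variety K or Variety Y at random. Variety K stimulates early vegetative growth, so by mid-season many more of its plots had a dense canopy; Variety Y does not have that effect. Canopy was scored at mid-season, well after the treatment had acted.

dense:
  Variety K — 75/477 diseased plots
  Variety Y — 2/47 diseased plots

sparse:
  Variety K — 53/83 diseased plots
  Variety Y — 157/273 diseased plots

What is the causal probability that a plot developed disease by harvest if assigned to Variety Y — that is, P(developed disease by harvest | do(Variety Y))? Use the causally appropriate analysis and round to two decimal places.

0.50

Because the variety influences mid-season canopy, mid-season canopy is a post-treatment mediator, not a confounder. Stratifying on it would bias the estimate; the causal effect is the crude pooled difference.
So P(outcome | do(Variety Y)) is just the pooled rate for Variety Y: 159/320 = 0.497.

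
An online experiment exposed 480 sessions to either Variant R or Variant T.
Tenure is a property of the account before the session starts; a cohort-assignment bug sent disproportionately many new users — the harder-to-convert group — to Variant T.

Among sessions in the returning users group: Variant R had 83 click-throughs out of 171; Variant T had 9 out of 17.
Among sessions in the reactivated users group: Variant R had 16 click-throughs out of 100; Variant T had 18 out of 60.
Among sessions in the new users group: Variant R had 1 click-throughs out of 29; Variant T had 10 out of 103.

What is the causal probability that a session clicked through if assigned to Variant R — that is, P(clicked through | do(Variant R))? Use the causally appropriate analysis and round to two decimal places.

Since user tenure is a pre-existing factor (not a product of the variant) and it affects the outcome on its own, it is a confounder. The stratified rates, not the pooled rate, identify the causal effect.
Standardising Variant R to the population user tenure mix: 0.392·83/171 + 0.333·16/100 + 0.275·1/29 = 0.253.

0.25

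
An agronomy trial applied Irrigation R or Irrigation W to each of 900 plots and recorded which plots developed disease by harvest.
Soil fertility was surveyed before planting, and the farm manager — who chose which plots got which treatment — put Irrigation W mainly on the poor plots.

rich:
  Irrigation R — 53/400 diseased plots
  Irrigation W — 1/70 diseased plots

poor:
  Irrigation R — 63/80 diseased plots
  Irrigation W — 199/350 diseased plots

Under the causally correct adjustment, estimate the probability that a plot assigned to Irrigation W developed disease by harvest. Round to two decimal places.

0.28

Nothing the irrigation does changes soil fertility; the imbalance is an allocation artefact. With soil fertility also predicting the outcome, the pooled figure is confounded, and the within-stratum comparison is the causal one.
Standardising Irrigation W to the population soil fertility mix: 0.522·1/70 + 0.478·199/350 = 0.279.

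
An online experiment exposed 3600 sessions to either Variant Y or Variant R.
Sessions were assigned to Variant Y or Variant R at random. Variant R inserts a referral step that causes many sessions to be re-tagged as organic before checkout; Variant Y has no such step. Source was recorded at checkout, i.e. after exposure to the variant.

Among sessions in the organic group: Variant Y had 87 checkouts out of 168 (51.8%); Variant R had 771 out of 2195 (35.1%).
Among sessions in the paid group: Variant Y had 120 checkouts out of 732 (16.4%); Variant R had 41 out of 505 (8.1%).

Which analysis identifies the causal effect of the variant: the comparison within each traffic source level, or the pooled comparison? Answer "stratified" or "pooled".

pooled

Traffic source is downstream of the variant. One should not condition on a consequence of treatment, so the overall rates are the right comparison.
Pooled: Variant Y 23.0% vs Variant R 30.1%; Variant R is higher overall.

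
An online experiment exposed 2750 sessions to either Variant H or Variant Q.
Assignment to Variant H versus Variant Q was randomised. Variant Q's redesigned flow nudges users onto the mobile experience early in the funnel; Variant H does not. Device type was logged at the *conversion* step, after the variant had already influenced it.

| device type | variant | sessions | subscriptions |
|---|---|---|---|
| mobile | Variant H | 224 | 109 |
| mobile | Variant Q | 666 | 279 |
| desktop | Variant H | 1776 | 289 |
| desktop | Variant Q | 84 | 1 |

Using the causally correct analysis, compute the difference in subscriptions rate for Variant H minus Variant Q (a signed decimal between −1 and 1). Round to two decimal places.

Variant H is higher inside every device type stratum but Variant Q is higher in aggregate. Whether to stratify depends on how device type relates to the variant.
The distribution of device type is itself part of what the variant does — it is an intermediate outcome. Holding it fixed would remove that part of the effect; the total effect is the pooled difference.
The causal difference is the pooled difference: 0.199 − 0.373 = -0.174.

-0.17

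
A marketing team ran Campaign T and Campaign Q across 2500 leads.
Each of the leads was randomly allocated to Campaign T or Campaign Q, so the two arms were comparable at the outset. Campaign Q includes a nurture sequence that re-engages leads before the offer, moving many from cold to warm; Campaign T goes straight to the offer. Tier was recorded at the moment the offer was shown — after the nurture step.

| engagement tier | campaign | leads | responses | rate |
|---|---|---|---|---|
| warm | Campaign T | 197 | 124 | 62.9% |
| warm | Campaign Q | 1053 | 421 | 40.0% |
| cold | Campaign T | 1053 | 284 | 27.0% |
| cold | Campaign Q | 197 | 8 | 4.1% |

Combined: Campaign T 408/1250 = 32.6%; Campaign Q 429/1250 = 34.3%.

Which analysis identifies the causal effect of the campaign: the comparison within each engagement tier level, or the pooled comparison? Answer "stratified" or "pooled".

pooled

Campaign T is higher inside every engagement tier stratum but Campaign Q is higher in aggregate. Whether to stratify depends on how engagement tier relates to the campaign.
Engagement tier is downstream of the campaign. One should not condition on a consequence of treatment, so the overall rates are the right comparison.
Pooled: Campaign T 32.6% vs Campaign Q 34.3%; Campaign Q is higher overall.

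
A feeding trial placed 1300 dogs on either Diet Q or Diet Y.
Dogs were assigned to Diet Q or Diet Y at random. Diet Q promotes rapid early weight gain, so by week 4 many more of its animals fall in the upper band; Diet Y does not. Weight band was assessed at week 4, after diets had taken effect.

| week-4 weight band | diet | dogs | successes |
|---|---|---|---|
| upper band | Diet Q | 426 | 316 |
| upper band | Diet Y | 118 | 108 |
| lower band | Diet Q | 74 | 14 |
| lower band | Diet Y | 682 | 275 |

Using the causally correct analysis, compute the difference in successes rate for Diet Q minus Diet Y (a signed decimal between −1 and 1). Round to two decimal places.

Diet Y is higher inside every week-4 weight band stratum but Diet Q is higher in aggregate. Whether to stratify depends on how week-4 weight band relates to the diet.
The distribution of week-4 weight band is itself part of what the diet does — it is an intermediate outcome. Holding it fixed would remove that part of the effect; the total effect is the pooled difference.
The causal difference is the pooled difference: 0.660 − 0.479 = +0.181.

+0.18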